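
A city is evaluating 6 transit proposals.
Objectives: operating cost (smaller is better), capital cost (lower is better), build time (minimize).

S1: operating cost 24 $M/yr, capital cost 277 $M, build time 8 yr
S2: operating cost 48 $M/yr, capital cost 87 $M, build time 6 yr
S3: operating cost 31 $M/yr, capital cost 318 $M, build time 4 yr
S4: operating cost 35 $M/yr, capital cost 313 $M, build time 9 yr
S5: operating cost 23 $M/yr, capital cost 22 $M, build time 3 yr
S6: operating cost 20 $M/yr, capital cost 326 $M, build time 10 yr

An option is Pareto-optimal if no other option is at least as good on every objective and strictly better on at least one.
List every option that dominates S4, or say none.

S1, S5

S1: operating cost 24≤35, capital cost 277≤313, build time 8≤9 — dominates S4.
S5: operating cost 23≤35, capital cost 22≤313, build time 3≤9 — dominates S4.
Others (S2, S3, S6) are each worse than S4 on at least one objective.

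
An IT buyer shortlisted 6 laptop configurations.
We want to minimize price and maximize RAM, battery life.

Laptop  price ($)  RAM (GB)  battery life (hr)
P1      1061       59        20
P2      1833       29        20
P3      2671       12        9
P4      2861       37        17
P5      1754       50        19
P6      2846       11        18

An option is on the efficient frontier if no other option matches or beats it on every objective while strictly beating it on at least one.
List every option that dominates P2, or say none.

P1

P1: price 1061≤1833, RAM 59≥29, battery life 20≥20 — dominates P2.
Others (P3, P4, P5, P6) are each worse than P2 on at least one objective.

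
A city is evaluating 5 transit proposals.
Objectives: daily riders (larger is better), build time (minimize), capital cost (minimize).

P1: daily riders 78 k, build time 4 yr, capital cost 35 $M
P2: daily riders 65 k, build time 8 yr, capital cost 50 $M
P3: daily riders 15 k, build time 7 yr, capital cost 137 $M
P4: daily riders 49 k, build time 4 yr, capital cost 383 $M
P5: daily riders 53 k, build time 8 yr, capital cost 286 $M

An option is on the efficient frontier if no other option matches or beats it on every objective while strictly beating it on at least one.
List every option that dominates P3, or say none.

P1

P1: daily riders 78≥15, build time 4≤7, capital cost 35≤137 — dominates P3.
Others (P2, P4, P5) are each worse than P3 on at least one objective.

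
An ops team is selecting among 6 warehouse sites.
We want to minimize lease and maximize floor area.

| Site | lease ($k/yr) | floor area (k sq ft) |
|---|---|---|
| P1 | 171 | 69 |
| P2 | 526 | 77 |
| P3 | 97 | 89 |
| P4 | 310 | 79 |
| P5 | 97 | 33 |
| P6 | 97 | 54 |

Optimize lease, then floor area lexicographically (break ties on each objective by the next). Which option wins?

First minimize lease: best is 97, kept {P3, P5, P6}.
Then maximize floor area: best is 89, kept {P3}.

P3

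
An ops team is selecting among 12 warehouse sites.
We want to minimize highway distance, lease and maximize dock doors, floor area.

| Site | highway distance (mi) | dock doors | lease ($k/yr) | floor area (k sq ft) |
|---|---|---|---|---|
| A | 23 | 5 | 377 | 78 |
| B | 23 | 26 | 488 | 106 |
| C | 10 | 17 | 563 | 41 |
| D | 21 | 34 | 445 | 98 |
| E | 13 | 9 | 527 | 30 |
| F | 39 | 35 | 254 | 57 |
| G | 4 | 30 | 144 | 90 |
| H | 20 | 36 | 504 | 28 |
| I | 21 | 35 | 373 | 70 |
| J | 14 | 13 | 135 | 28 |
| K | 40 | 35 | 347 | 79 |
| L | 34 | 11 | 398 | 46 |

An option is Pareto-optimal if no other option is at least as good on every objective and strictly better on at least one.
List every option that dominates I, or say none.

A: worse on highway distance (23 vs 21).
B: worse on highway distance (23 vs 21).
C: worse on dock doors (17 vs 35).
D: worse on dock doors (34 vs 35).
E: worse on dock doors (9 vs 35).
F: worse on highway distance (39 vs 21).
G: worse on dock doors (30 vs 35).
H: worse on lease (504 vs 373).
J: worse on dock doors (13 vs 35).
K: worse on highway distance (40 vs 21).
L: worse on highway distance (34 vs 21).
No option dominates I.

none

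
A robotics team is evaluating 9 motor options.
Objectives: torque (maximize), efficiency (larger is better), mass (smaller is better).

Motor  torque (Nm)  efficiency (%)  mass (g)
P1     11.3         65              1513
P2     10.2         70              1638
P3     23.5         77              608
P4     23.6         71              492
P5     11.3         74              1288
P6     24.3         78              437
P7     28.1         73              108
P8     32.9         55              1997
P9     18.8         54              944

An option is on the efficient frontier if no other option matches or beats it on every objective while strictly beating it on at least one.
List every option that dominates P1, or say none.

P3: torque 23.5≥11.3, efficiency 77≥65, mass 608≤1513 — dominates P1.
P4: torque 23.6≥11.3, efficiency 71≥65, mass 492≤1513 — dominates P1.
P5: torque 11.3≥11.3, efficiency 74≥65, mass 1288≤1513 — dominates P1.
P6: torque 24.3≥11.3, efficiency 78≥65, mass 437≤1513 — dominates P1.
P7: torque 28.1≥11.3, efficiency 73≥65, mass 108≤1513 — dominates P1.
Others (P2, P8, P9) are each worse than P1 on at least one objective.

P3, P4, P5, P6, P7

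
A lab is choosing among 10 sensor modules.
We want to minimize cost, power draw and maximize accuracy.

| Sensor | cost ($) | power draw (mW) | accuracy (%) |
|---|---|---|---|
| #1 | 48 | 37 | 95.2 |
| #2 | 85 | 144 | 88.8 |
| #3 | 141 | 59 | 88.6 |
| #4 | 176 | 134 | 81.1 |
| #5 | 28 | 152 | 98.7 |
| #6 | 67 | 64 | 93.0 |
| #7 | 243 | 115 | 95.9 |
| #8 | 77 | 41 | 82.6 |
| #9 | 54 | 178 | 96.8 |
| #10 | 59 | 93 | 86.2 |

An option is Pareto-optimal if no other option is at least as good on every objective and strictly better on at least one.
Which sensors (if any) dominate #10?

#1

#1: cost 48≤59, power draw 37≤93, accuracy 95.2≥86.2 — dominates #10.
Others (#2, #3, #4, #5, #6, #7, #8, #9) are each worse than #10 on at least one objective.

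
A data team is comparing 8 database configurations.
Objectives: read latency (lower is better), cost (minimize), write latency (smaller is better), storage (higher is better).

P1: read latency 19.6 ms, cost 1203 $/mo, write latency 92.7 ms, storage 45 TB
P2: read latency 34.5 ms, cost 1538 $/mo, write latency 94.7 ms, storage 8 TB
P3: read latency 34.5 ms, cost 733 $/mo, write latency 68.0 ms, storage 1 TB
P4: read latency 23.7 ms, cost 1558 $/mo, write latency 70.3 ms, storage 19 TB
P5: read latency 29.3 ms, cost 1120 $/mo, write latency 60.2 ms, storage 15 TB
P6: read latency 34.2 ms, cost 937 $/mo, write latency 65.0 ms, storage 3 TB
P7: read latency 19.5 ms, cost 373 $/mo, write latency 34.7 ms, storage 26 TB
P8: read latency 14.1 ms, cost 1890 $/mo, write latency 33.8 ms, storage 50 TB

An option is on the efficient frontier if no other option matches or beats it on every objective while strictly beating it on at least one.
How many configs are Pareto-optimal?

3

P1: not dominated.
P2: dominated by P1 (read latency 19.6≤34.5, cost 1203≤1538, write latency 92.7≤94.7, storage 45≥8).
P3: dominated by P7 (read latency 19.5≤34.5, cost 373≤733, write latency 34.7≤68.0, storage 26≥1).
P4: dominated by P7 (read latency 19.5≤23.7, cost 373≤1558, write latency 34.7≤70.3, storage 26≥19).
P5: dominated by P7 (read latency 19.5≤29.3, cost 373≤1120, write latency 34.7≤60.2, storage 26≥15).
P6: dominated by P7 (read latency 19.5≤34.2, cost 373≤937, write latency 34.7≤65.0, storage 26≥3).
P7: not dominated (best cost).
P8: not dominated (best read latency).
Pareto-optimal: P1, P7, P8 → 3.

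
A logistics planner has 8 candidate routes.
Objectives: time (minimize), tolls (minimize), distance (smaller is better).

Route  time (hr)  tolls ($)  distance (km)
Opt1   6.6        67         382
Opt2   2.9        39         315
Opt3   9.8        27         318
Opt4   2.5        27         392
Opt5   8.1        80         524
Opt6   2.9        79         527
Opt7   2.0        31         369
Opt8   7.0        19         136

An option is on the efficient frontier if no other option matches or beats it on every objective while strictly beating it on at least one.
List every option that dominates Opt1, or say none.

Opt2, Opt7

Opt2: time 2.9≤6.6, tolls 39≤67, distance 315≤382 — dominates Opt1.
Opt7: time 2.0≤6.6, tolls 31≤67, distance 369≤382 — dominates Opt1.
Others (Opt3, Opt4, Opt5, Opt6, Opt8) are each worse than Opt1 on at least one objective.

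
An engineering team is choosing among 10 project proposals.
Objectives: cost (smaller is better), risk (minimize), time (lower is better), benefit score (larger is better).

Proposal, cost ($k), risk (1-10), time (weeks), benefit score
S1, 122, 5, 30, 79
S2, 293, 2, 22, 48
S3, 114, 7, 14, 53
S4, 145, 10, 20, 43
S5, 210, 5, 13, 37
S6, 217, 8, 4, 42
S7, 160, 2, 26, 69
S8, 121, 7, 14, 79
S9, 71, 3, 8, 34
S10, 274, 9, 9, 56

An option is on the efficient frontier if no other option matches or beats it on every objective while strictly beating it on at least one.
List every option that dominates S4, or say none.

S3, S8

S3: cost 114≤145, risk 7≤10, time 14≤20, benefit score 53≥43 — dominates S4.
S8: cost 121≤145, risk 7≤10, time 14≤20, benefit score 79≥43 — dominates S4.
Others (S1, S2, S5, S6, S7, S9, S10) are each worse than S4 on at least one objective.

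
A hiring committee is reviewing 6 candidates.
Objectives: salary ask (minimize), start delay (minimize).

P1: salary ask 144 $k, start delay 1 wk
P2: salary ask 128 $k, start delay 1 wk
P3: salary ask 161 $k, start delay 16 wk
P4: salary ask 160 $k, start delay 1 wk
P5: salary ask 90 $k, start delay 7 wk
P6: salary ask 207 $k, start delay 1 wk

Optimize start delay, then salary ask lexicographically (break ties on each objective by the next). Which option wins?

First minimize start delay: best is 1, kept {P1, P2, P4, P6}.
Then minimize salary ask: best is 128, kept {P2}.

P2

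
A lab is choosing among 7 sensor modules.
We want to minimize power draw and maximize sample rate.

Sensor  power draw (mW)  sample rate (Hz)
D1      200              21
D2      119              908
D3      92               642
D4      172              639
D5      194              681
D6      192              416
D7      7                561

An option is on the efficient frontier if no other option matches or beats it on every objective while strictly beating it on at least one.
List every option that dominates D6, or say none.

D2, D3, D4, D7

D2: power draw 119≤192, sample rate 908≥416 — dominates D6.
D3: power draw 92≤192, sample rate 642≥416 — dominates D6.
D4: power draw 172≤192, sample rate 639≥416 — dominates D6.
D7: power draw 7≤192, sample rate 561≥416 — dominates D6.
Others (D1, D5) are each worse than D6 on at least one objective.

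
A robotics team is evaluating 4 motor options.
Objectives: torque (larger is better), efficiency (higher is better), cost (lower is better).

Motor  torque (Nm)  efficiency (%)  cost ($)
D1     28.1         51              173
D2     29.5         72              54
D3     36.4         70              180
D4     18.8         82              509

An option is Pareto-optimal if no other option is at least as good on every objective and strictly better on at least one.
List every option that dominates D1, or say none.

D2

D2: torque 29.5≥28.1, efficiency 72≥51, cost 54≤173 — dominates D1.
Others (D3, D4) are each worse than D1 on at least one objective.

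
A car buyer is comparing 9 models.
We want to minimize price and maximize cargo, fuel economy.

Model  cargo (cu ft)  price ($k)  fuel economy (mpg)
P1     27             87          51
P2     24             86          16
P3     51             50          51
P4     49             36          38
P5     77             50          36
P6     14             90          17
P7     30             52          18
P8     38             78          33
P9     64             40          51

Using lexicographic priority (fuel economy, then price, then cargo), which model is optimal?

First maximize fuel economy: best is 51, kept {P1, P3, P9}.
Then minimize price: best is 40, kept {P9}.

P9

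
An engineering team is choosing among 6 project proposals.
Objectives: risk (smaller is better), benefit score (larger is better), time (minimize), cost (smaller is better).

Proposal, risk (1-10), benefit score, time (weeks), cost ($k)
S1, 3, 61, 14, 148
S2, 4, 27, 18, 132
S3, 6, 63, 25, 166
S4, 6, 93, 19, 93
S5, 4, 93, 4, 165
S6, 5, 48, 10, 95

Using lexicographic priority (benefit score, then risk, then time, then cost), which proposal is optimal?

First maximize benefit score: best is 93, kept {S4, S5}.
Then minimize risk: best is 4, kept {S5}.

S5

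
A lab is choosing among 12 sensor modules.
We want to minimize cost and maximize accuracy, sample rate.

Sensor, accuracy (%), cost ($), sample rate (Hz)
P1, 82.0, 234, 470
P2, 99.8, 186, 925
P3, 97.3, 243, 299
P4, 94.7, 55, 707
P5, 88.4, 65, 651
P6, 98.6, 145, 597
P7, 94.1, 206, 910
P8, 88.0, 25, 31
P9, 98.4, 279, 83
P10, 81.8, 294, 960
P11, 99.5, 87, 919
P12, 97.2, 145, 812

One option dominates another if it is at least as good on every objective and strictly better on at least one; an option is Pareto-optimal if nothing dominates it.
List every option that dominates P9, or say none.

P2: accuracy 99.8≥98.4, cost 186≤279, sample rate 925≥83 — dominates P9.
P6: accuracy 98.6≥98.4, cost 145≤279, sample rate 597≥83 — dominates P9.
P11: accuracy 99.5≥98.4, cost 87≤279, sample rate 919≥83 — dominates P9.
Others (P1, P3, P4, P5, P7, P8, P10, P12) are each worse than P9 on at least one objective.

P2, P6, P11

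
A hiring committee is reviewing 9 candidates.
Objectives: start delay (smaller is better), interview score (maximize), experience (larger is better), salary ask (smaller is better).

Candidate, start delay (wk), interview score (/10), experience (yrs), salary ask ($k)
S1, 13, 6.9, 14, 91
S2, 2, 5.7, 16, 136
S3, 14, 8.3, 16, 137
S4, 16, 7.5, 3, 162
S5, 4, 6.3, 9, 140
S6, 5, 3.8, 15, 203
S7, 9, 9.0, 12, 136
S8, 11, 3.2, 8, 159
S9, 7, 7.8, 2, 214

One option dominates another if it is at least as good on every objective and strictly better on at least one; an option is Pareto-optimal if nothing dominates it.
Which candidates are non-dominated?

S1, S2, S3, S5, S7, S9

S1: not dominated (best salary ask).
S2: not dominated (best start delay).
S3: not dominated.
S4: dominated by S3 (start delay 14≤16, interview score 8.3≥7.5, experience 16≥3, salary ask 137≤162).
S5: not dominated.
S6: dominated by S2 (start delay 2≤5, interview score 5.7≥3.8, experience 16≥15, salary ask 136≤203).
S7: not dominated (best interview score).
S8: dominated by S2 (start delay 2≤11, interview score 5.7≥3.2, experience 16≥8, salary ask 136≤159).
S9: not dominated.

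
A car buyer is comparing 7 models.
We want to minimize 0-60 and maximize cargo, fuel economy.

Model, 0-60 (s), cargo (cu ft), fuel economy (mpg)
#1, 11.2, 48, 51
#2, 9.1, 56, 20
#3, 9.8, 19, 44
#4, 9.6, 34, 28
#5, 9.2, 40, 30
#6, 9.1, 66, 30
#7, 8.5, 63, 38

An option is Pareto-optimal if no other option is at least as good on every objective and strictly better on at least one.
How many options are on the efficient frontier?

4

#1: not dominated (best fuel economy).
#2: dominated by #6 (0-60 9.1≤9.1, cargo 66≥56, fuel economy 30≥20).
#3: not dominated.
#4: dominated by #5 (0-60 9.2≤9.6, cargo 40≥34, fuel economy 30≥28).
#5: dominated by #6 (0-60 9.1≤9.2, cargo 66≥40, fuel economy 30≥30).
#6: not dominated (best cargo).
#7: not dominated (best 0-60).
Pareto-optimal: #1, #3, #6, #7 → 4.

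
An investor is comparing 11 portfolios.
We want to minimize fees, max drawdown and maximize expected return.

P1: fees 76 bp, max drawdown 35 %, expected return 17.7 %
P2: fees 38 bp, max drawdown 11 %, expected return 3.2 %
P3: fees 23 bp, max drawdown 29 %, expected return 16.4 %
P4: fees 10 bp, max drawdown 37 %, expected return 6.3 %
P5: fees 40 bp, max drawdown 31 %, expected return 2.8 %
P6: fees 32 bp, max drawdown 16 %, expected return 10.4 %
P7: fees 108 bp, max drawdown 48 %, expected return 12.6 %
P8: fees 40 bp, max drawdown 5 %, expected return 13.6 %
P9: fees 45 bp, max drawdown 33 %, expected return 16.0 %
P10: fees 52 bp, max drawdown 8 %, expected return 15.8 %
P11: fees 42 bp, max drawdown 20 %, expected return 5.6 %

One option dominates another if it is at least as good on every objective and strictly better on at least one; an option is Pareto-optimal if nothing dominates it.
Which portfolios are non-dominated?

P1, P2, P3, P4, P6, P8, P10

P1: not dominated (best expected return).
P2: not dominated.
P3: not dominated.
P4: not dominated (best fees).
P5: dominated by P2 (fees 38≤40, max drawdown 11≤31, expected return 3.2≥2.8).
P6: not dominated.
P7: dominated by P1 (fees 76≤108, max drawdown 35≤48, expected return 17.7≥12.6).
P8: not dominated (best max drawdown).
P9: dominated by P3 (fees 23≤45, max drawdown 29≤33, expected return 16.4≥16.0).
P10: not dominated.
P11: dominated by P6 (fees 32≤42, max drawdown 16≤20, expected return 10.4≥5.6).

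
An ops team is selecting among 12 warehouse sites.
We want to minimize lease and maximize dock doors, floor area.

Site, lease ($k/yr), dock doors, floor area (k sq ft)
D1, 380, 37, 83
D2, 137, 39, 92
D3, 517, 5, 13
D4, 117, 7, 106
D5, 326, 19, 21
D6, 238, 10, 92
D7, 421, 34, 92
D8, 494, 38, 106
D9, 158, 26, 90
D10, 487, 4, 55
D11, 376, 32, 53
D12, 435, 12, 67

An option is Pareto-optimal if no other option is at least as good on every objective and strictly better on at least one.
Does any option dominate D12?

D1 vs D12: lease 380≤435, dock doors 37≥12, floor area 83≥67 — D1 is at least as good on every objective and strictly better on at least one, so D1 dominates D12.

Yes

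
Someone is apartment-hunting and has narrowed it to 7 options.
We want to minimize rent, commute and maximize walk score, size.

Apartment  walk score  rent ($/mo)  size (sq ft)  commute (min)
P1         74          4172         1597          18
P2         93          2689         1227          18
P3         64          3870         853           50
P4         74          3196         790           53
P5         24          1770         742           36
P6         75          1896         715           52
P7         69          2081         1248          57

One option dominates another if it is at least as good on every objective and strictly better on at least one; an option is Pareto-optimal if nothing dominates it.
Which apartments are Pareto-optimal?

P1, P2, P5, P6, P7

P1: not dominated (best size).
P2: not dominated (best walk score).
P3: dominated by P2 (walk score 93≥64, rent 2689≤3870, size 1227≥853, commute 18≤50).
P4: dominated by P2 (walk score 93≥74, rent 2689≤3196, size 1227≥790, commute 18≤53).
P5: not dominated (best rent).
P6: not dominated.
P7: not dominated.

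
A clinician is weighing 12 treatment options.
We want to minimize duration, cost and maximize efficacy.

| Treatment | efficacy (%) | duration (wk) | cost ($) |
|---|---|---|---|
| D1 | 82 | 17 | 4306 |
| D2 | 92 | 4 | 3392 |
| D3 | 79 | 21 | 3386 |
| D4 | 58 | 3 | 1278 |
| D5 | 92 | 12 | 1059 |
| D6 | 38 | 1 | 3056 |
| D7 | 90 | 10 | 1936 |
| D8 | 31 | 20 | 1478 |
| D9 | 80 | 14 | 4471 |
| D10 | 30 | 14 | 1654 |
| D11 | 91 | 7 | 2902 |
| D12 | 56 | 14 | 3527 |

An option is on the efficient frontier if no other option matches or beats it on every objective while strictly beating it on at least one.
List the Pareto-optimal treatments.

D1: dominated by D2 (efficacy 92≥82, duration 4≤17, cost 3392≤4306).
D2: not dominated.
D3: dominated by D5 (efficacy 92≥79, duration 12≤21, cost 1059≤3386).
D4: not dominated.
D5: not dominated (best cost).
D6: not dominated (best duration).
D7: not dominated.
D8: dominated by D4 (efficacy 58≥31, duration 3≤20, cost 1278≤1478).
D9: dominated by D2 (efficacy 92≥80, duration 4≤14, cost 3392≤4471).
D10: dominated by D4 (efficacy 58≥30, duration 3≤14, cost 1278≤1654).
D11: not dominated.
D12: dominated by D2 (efficacy 92≥56, duration 4≤14, cost 3392≤3527).

D2, D4, D5, D6, D7, D11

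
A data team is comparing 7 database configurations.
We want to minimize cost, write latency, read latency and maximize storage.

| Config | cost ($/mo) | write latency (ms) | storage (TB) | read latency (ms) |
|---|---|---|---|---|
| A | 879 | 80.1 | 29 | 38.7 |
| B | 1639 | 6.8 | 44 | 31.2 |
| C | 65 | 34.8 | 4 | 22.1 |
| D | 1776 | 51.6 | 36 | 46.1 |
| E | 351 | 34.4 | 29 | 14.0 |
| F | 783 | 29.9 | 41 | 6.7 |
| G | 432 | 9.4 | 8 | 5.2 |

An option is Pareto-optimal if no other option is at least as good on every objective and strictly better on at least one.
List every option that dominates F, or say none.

A: worse on cost (879 vs 783).
B: worse on cost (1639 vs 783).
C: worse on write latency (34.8 vs 29.9).
D: worse on cost (1776 vs 783).
E: worse on write latency (34.4 vs 29.9).
G: worse on storage (8 vs 41).
No option dominates F.

none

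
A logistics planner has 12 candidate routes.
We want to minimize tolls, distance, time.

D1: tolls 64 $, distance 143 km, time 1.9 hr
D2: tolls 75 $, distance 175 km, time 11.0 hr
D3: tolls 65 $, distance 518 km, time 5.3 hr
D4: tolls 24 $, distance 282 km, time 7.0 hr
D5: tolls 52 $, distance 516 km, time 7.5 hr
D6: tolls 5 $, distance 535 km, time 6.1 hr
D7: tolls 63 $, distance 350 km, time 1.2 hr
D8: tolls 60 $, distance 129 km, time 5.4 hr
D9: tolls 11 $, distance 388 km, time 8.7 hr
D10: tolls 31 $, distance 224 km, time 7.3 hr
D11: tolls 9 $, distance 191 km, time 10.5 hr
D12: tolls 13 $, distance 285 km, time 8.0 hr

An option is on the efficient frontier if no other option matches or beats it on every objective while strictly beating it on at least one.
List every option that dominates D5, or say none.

D4: tolls 24≤52, distance 282≤516, time 7.0≤7.5 — dominates D5.
D10: tolls 31≤52, distance 224≤516, time 7.3≤7.5 — dominates D5.
Others (D1, D2, D3, D6, D7, D8, D9, D11, D12) are each worse than D5 on at least one objective.

D4, D10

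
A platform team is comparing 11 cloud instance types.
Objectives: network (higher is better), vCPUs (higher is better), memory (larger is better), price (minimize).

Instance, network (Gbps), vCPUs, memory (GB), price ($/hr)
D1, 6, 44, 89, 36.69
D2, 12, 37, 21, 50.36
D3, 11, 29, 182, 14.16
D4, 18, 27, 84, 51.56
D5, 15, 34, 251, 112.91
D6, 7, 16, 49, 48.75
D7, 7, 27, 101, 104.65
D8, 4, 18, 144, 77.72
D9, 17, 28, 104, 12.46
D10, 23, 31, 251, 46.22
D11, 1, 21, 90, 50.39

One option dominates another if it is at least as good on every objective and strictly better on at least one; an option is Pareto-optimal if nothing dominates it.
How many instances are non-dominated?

D1: not dominated (best vCPUs).
D2: not dominated.
D3: not dominated.
D4: dominated by D10 (network 23≥18, vCPUs 31≥27, memory 251≥84, price 46.22≤51.56).
D5: not dominated.
D6: dominated by D3 (network 11≥7, vCPUs 29≥16, memory 182≥49, price 14.16≤48.75).
D7: dominated by D3 (network 11≥7, vCPUs 29≥27, memory 182≥101, price 14.16≤104.65).
D8: dominated by D3 (network 11≥4, vCPUs 29≥18, memory 182≥144, price 14.16≤77.72).
D9: not dominated (best price).
D10: not dominated (best network).
D11: dominated by D3 (network 11≥1, vCPUs 29≥21, memory 182≥90, price 14.16≤50.39).
Pareto-optimal: D1, D2, D3, D5, D9, D10 → 6.

6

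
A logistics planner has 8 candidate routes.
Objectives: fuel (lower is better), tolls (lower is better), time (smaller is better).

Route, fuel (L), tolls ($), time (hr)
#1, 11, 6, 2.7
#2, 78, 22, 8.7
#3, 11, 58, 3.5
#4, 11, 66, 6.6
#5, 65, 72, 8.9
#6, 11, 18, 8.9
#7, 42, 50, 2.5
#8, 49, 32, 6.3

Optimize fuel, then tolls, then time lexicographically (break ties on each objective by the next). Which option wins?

First minimize fuel: best is 11, kept {#1, #3, #4, #6}.
Then minimize tolls: best is 6, kept {#1}.

#1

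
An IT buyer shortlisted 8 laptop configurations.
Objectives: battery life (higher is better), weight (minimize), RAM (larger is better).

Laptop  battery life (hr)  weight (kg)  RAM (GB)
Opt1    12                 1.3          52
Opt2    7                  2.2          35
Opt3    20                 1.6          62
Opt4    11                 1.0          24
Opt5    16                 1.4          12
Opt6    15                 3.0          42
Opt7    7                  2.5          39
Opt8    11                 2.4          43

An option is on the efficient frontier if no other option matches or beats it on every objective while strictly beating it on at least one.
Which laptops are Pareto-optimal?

Opt1: not dominated.
Opt2: dominated by Opt1 (battery life 12≥7, weight 1.3≤2.2, RAM 52≥35).
Opt3: not dominated (best battery life).
Opt4: not dominated (best weight).
Opt5: not dominated.
Opt6: dominated by Opt3 (battery life 20≥15, weight 1.6≤3.0, RAM 62≥42).
Opt7: dominated by Opt1 (battery life 12≥7, weight 1.3≤2.5, RAM 52≥39).
Opt8: dominated by Opt1 (battery life 12≥11, weight 1.3≤2.4, RAM 52≥43).

Opt1, Opt3, Opt4, Opt5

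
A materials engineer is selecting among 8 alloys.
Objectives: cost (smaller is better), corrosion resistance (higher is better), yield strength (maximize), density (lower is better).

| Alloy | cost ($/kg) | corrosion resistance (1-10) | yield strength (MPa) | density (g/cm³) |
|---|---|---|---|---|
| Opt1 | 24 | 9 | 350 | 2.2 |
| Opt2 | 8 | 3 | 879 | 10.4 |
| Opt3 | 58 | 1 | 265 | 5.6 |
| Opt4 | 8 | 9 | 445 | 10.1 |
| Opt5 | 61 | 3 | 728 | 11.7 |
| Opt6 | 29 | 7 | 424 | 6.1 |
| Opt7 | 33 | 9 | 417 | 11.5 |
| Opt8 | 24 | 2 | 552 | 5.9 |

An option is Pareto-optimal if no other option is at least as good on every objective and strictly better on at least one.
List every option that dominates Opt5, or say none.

Opt2: cost 8≤61, corrosion resistance 3≥3, yield strength 879≥728, density 10.4≤11.7 — dominates Opt5.
Others (Opt1, Opt3, Opt4, Opt6, Opt7, Opt8) are each worse than Opt5 on at least one objective.

Opt2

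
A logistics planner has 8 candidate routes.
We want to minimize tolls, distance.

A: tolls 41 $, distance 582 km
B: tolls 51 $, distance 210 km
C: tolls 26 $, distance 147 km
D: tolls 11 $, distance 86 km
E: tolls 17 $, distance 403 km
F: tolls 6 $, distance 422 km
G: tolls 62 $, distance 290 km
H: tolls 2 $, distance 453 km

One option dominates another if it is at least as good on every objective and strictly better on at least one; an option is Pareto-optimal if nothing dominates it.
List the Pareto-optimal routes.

D, F, H

A: dominated by C (tolls 26≤41, distance 147≤582).
B: dominated by C (tolls 26≤51, distance 147≤210).
C: dominated by D (tolls 11≤26, distance 86≤147).
D: not dominated (best distance).
E: dominated by D (tolls 11≤17, distance 86≤403).
F: not dominated.
G: dominated by B (tolls 51≤62, distance 210≤290).
H: not dominated (best tolls).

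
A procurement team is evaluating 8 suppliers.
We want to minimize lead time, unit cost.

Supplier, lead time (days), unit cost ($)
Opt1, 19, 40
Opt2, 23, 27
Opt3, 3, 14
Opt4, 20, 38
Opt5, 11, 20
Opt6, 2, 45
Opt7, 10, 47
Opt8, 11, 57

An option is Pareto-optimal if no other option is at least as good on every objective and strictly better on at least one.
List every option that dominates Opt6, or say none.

none

Opt1: worse on lead time (19 vs 2).
Opt2: worse on lead time (23 vs 2).
Opt3: worse on lead time (3 vs 2).
Opt4: worse on lead time (20 vs 2).
Opt5: worse on lead time (11 vs 2).
Opt7: worse on lead time (10 vs 2).
Opt8: worse on lead time (11 vs 2).
No option dominates Opt6.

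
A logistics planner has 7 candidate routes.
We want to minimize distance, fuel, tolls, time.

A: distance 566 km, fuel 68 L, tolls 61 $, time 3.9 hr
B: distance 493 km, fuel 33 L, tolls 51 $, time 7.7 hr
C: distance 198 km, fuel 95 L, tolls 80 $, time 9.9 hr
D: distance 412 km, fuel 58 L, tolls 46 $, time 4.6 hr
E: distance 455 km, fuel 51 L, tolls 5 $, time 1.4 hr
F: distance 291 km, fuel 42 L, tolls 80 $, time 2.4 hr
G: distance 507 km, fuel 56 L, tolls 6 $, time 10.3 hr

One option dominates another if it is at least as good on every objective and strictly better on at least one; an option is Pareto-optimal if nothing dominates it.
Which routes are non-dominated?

A: dominated by E (distance 455≤566, fuel 51≤68, tolls 5≤61, time 1.4≤3.9).
B: not dominated (best fuel).
C: not dominated (best distance).
D: not dominated.
E: not dominated (best tolls).
F: not dominated.
G: dominated by E (distance 455≤507, fuel 51≤56, tolls 5≤6, time 1.4≤10.3).

B, C, D, E, F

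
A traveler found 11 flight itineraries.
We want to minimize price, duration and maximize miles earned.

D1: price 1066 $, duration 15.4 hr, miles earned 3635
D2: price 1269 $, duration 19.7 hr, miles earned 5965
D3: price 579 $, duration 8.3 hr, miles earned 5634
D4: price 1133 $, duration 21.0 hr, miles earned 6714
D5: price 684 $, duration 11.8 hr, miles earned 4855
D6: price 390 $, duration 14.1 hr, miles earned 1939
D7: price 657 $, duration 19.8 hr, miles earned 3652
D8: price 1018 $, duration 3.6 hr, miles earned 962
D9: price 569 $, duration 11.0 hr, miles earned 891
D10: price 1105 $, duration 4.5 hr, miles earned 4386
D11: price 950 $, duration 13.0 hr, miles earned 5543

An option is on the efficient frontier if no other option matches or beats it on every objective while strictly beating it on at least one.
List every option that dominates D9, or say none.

none

D1: worse on price (1066 vs 569).
D2: worse on price (1269 vs 569).
D3: worse on price (579 vs 569).
D4: worse on price (1133 vs 569).
D5: worse on price (684 vs 569).
D6: worse on duration (14.1 vs 11.0).
D7: worse on price (657 vs 569).
D8: worse on price (1018 vs 569).
D10: worse on price (1105 vs 569).
D11: worse on price (950 vs 569).
No option dominates D9.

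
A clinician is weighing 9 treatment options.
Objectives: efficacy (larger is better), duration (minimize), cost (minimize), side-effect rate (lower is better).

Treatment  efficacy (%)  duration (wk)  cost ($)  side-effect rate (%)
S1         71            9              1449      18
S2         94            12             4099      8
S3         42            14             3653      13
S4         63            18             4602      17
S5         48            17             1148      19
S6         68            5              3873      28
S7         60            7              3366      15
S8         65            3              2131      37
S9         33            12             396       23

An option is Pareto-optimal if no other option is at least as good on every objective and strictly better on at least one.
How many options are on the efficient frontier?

S1: not dominated.
S2: not dominated (best efficacy).
S3: not dominated.
S4: dominated by S2 (efficacy 94≥63, duration 12≤18, cost 4099≤4602, side-effect rate 8≤17).
S5: not dominated.
S6: not dominated.
S7: not dominated.
S8: not dominated (best duration).
S9: not dominated (best cost).
Pareto-optimal: S1, S2, S3, S5, S6, S7, S8, S9 → 8.

8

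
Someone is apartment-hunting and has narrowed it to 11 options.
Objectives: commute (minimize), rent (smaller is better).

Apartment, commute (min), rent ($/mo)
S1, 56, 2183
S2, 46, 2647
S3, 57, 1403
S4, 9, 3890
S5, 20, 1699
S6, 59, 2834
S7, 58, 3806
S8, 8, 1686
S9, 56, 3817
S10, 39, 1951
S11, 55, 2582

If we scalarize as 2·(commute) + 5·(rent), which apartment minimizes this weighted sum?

S3

S1: 2·56 + 5·2183 = 11027
S2: 2·46 + 5·2647 = 13327
S3: 2·57 + 5·1403 = 7129
S4: 2·9 + 5·3890 = 19468
S5: 2·20 + 5·1699 = 8535
S6: 2·59 + 5·2834 = 14288
S7: 2·58 + 5·3806 = 19146
S8: 2·8 + 5·1686 = 8446
S9: 2·56 + 5·3817 = 19197
S10: 2·39 + 5·1951 = 9833
S11: 2·55 + 5·2582 = 13020
Lowest: S3 at 7129.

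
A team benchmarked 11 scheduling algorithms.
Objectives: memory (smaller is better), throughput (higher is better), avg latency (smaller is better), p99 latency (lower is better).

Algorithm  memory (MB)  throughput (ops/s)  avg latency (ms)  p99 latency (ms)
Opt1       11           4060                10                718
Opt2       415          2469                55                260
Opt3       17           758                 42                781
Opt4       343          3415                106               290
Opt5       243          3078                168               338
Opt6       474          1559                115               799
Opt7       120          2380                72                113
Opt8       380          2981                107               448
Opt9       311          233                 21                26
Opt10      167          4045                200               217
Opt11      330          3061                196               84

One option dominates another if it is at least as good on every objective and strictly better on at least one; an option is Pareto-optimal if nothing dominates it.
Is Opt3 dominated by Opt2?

No

Opt2 vs Opt3: Opt2 is worse on memory (415 vs 17), so it does not dominate Opt3.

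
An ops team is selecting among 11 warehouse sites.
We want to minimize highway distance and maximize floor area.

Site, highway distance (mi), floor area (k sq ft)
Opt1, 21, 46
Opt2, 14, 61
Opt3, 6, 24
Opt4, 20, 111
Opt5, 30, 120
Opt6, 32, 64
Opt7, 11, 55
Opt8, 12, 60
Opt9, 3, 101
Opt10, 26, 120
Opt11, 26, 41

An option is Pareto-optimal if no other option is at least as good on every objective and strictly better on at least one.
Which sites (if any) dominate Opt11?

Opt1, Opt2, Opt4, Opt7, Opt8, Opt9, Opt10

Opt1: highway distance 21≤26, floor area 46≥41 — dominates Opt11.
Opt2: highway distance 14≤26, floor area 61≥41 — dominates Opt11.
Opt4: highway distance 20≤26, floor area 111≥41 — dominates Opt11.
Opt7: highway distance 11≤26, floor area 55≥41 — dominates Opt11.
Opt8: highway distance 12≤26, floor area 60≥41 — dominates Opt11.
Opt9: highway distance 3≤26, floor area 101≥41 — dominates Opt11.
Opt10: highway distance 26≤26, floor area 120≥41 — dominates Opt11.
Others (Opt3, Opt5, Opt6) are each worse than Opt11 on at least one objective.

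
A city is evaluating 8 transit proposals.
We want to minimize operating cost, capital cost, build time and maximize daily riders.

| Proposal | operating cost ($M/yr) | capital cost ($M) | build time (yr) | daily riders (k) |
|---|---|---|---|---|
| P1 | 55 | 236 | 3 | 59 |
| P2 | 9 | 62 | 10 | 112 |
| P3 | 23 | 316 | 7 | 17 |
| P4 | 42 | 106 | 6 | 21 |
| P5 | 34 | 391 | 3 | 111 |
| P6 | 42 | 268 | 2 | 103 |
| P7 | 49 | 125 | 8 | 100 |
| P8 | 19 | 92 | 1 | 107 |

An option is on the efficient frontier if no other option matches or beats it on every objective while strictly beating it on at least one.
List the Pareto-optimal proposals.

P2, P5, P8

P1: dominated by P8 (operating cost 19≤55, capital cost 92≤236, build time 1≤3, daily riders 107≥59).
P2: not dominated (best operating cost).
P3: dominated by P8 (operating cost 19≤23, capital cost 92≤316, build time 1≤7, daily riders 107≥17).
P4: dominated by P8 (operating cost 19≤42, capital cost 92≤106, build time 1≤6, daily riders 107≥21).
P5: not dominated.
P6: dominated by P8 (operating cost 19≤42, capital cost 92≤268, build time 1≤2, daily riders 107≥103).
P7: dominated by P8 (operating cost 19≤49, capital cost 92≤125, build time 1≤8, daily riders 107≥100).
P8: not dominated (best build time).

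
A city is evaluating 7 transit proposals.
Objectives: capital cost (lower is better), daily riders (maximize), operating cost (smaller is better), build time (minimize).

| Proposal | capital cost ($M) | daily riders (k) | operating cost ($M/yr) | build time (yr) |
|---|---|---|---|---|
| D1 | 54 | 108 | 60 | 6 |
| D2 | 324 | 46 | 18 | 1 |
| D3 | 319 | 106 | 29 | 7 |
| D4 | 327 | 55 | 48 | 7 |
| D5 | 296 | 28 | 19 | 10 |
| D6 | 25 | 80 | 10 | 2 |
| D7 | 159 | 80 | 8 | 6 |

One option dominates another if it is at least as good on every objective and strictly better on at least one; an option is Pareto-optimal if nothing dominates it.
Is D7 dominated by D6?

No

D6 vs D7: D6 is worse on operating cost (10 vs 8), so it does not dominate D7.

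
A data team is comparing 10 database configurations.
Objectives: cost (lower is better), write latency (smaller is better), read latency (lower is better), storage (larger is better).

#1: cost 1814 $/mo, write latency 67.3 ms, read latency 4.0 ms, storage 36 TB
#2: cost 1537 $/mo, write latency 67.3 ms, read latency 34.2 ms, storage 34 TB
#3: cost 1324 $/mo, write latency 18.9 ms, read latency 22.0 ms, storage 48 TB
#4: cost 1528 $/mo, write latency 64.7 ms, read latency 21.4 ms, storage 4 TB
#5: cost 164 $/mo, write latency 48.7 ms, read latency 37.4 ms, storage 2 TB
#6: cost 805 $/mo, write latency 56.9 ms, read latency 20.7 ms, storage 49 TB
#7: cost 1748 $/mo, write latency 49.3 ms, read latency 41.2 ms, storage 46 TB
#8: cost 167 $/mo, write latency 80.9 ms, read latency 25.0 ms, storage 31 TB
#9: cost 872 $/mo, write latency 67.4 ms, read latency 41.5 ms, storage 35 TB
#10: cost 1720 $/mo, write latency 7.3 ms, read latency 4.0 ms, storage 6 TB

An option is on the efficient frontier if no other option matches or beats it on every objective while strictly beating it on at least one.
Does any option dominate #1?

No

#2: worse on read latency (34.2 vs 4.0).
#3: worse on read latency (22.0 vs 4.0).
#4: worse on read latency (21.4 vs 4.0).
#5: worse on read latency (37.4 vs 4.0).
#6: worse on read latency (20.7 vs 4.0).
#7: worse on read latency (41.2 vs 4.0).
#8: worse on write latency (80.9 vs 67.3).
#9: worse on write latency (67.4 vs 67.3).
#10: worse on storage (6 vs 36).
No option is at least as good as #1 on every objective and strictly better on one.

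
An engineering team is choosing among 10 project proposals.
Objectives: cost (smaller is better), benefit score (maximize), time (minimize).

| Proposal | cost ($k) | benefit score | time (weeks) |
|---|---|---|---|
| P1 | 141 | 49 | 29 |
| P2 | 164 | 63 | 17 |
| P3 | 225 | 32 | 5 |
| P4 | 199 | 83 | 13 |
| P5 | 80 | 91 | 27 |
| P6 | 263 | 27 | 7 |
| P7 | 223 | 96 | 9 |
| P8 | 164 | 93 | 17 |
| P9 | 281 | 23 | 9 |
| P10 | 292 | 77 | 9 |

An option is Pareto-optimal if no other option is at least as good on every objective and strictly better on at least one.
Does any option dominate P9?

Yes

P3 vs P9: cost 225≤281, benefit score 32≥23, time 5≤9 — P3 is at least as good on every objective and strictly better on at least one, so P3 dominates P9.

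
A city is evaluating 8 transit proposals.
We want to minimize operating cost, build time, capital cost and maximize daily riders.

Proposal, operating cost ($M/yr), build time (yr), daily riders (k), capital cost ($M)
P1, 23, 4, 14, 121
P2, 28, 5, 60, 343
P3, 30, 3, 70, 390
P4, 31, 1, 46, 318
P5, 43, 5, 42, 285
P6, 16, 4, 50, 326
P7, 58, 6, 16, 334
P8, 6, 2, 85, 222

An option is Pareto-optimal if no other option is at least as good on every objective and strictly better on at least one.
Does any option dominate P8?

No

P1: worse on operating cost (23 vs 6).
P2: worse on operating cost (28 vs 6).
P3: worse on operating cost (30 vs 6).
P4: worse on operating cost (31 vs 6).
P5: worse on operating cost (43 vs 6).
P6: worse on operating cost (16 vs 6).
P7: worse on operating cost (58 vs 6).
No option is at least as good as P8 on every objective and strictly better on one.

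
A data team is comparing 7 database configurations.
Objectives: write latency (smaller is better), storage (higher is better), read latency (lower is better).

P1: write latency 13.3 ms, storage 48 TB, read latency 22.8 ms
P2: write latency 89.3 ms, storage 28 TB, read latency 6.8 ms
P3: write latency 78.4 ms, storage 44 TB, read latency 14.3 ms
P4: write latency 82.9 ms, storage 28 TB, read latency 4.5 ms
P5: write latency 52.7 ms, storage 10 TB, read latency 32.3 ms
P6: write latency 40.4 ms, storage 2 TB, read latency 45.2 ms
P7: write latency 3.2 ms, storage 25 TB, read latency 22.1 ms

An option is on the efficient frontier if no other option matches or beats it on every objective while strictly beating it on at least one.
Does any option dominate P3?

No

P1: worse on read latency (22.8 vs 14.3).
P2: worse on write latency (89.3 vs 78.4).
P4: worse on write latency (82.9 vs 78.4).
P5: worse on storage (10 vs 44).
P6: worse on storage (2 vs 44).
P7: worse on storage (25 vs 44).
No option is at least as good as P3 on every objective and strictly better on one.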